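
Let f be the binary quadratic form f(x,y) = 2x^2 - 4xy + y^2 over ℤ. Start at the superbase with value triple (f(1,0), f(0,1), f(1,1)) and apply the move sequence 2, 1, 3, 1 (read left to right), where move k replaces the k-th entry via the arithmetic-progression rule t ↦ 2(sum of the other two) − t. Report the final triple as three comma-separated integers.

start (2,1,-1) = (f(1,0),f(0,1),f(1,1))
replace slot 2: 2·(2+(-1)) − 1 = 1 → (2,1,-1)
replace slot 1: 2·(1+(-1)) − 2 = -2 → (-2,1,-1)
replace slot 3: 2·((-2)+1) − (-1) = -1 → (-2,1,-1)
replace slot 1: 2·(1+(-1)) − (-2) = 2 → (2,1,-1)

2,1,-1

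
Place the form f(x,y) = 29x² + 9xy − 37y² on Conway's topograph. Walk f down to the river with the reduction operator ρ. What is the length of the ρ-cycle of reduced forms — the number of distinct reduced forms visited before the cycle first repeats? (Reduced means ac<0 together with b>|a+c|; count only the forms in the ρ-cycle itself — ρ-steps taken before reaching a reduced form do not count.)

D = 4373, ⌊√D⌋ = 66
river: ρ → (-37,65,1)
river: ρ → (1,65,-37)
river: ρ → (-37,9,29)
river: ρ → (29,49,-17)
river: ρ → (-17,53,23)
river: ρ → (23,39,-31)
river: ρ → (-31,23,31)
river: ρ → (31,39,-23)
river: ρ → (-23,53,17)
river: ρ → (17,49,-29)
river: ρ → (-29,9,37)
river: ρ → (37,65,-1)
river: ρ → (-1,65,37)
river: ρ → (37,9,-29)
river: ρ → (-29,49,17)
river: ρ → (17,53,-23)
river: ρ → (-23,39,31)
river: ρ → (31,23,-31)
river: ρ → (-31,39,23)
river: ρ → (23,53,-17)
river: ρ → (-17,49,29)
river: ρ → (29,9,-37)
ρ-cycle length = 22 (tail of 0 descent steps not counted)

22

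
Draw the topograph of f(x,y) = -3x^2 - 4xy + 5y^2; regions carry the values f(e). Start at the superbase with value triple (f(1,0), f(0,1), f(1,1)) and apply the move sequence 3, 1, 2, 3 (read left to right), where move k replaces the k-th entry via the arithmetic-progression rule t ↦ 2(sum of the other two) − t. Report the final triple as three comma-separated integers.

start (-3,5,-2) = (f(1,0),f(0,1),f(1,1))
replace slot 3: 2·((-3)+5) − (-2) = 6 → (-3,5,6)
replace slot 1: 2·(5+6) − (-3) = 25 → (25,5,6)
replace slot 2: 2·(25+6) − 5 = 57 → (25,57,6)
replace slot 3: 2·(25+57) − 6 = 158 → (25,57,158)

25,57,158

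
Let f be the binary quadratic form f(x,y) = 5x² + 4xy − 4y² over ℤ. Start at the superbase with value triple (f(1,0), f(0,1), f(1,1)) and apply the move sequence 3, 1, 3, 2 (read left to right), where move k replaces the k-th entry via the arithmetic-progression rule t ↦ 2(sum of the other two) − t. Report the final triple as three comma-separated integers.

start (5,-4,5) = (f(1,0),f(0,1),f(1,1))
replace slot 3: 2·(5+(-4)) − 5 = -3 → (5,-4,-3)
replace slot 1: 2·((-4)+(-3)) − 5 = -19 → (-19,-4,-3)
replace slot 3: 2·((-19)+(-4)) − (-3) = -43 → (-19,-4,-43)
replace slot 2: 2·((-19)+(-43)) − (-4) = -120 → (-19,-120,-43)

-19,-120,-43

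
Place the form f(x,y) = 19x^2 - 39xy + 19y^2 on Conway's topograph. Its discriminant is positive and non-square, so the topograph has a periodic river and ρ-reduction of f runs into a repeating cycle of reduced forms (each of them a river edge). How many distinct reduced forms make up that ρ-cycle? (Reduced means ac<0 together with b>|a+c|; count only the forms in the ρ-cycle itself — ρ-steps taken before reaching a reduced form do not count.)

D = 77, ⌊√D⌋ = 8
descent: ρ → (19,1,-1)
descent: ρ → (-1,7,7)  [lands on river]
river: ρ → (7,7,-1)
ρ-cycle length = 2 (tail of 2 descent steps not counted)

2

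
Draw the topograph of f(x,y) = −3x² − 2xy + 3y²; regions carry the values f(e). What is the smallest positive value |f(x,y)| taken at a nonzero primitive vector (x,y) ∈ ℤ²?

descent: ρ → (3,2,-3)  [lands on river]
river: ρ → (-3,4,2)
river: ρ → (2,4,-3)
river: ρ → (-3,2,3)
river: ρ → (3,4,-2)
river: ρ → (-2,4,3)
closes: descent 1, river 6
min |a| on river = 2

2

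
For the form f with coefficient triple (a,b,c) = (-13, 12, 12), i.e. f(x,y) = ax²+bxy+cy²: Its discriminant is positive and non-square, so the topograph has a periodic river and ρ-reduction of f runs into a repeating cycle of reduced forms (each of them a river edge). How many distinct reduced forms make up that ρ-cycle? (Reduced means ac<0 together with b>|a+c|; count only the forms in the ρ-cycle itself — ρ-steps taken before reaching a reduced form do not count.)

D = 768, ⌊√D⌋ = 27
river: ρ → (12,12,-13)
river: ρ → (-13,14,11)
river: ρ → (11,8,-16)
river: ρ → (-16,24,3)
river: ρ → (3,24,-16)
river: ρ → (-16,8,11)
river: ρ → (11,14,-13)
river: ρ → (-13,12,12)
ρ-cycle length = 8 (tail of 0 descent steps not counted)

8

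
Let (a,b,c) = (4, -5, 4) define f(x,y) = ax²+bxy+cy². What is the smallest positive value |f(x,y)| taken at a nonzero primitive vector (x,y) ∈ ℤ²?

translate: b→3 (≡-5 mod 8), so (4,-5,4)→(4,3,3)
flip: (4,3,3)→(3,-3,4)
translate: b→3 (≡-3 mod 6), so (3,-3,4)→(3,3,4)
reduced (well bottom): (3,3,4) with a≤c, −a<b≤a
well minimum = a = 3

3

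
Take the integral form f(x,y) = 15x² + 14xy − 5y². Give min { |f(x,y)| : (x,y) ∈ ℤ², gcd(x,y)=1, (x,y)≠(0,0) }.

river: ρ → (-5,16,12)
river: ρ → (12,8,-9)
river: ρ → (-9,10,11)
river: ρ → (11,12,-8)
river: ρ → (-8,20,3)
river: ρ → (3,22,-1)
river: ρ → (-1,22,3)
river: ρ → (3,20,-8)
river: ρ → (-8,12,11)
river: ρ → (11,10,-9)
river: ρ → (-9,8,12)
river: ρ → (12,16,-5)
river: ρ → (-5,14,15)
river: ρ → (15,16,-4)
river: ρ → (-4,16,15)
river: ρ → (15,14,-5)
closes: descent 0, river 16
min |a| on river = 1

1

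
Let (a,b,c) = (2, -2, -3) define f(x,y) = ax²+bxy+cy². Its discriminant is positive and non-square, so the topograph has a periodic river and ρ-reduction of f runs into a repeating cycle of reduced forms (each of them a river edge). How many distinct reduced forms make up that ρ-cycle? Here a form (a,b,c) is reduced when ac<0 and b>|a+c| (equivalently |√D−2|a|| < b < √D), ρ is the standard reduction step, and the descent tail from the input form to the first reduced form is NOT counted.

D = 28, ⌊√D⌋ = 5
descent: ρ → (-3,2,2)  [lands on river]
river: ρ → (2,2,-3)
river: ρ → (-3,4,1)
river: ρ → (1,4,-3)
ρ-cycle length = 4 (tail of 1 descent step not counted)

4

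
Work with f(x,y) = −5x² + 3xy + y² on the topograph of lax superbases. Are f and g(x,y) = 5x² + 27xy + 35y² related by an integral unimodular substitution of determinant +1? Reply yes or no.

D₁ = 29, D₂ = 29
river cycle of f (length 2): (1, 5, -1), (-1, 5, 1)
river cycle of g (length 2): (-1, 5, 1), (1, 5, -1)
cycles coincide ⇒ equivalent

yes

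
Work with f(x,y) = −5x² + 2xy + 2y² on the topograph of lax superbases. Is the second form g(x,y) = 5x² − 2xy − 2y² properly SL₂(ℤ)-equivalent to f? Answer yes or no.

D₁ = 44, D₂ = 44
river cycle of f (length 2): (2, 6, -1), (-1, 6, 2)
river cycle of g (length 2): (-2, 6, 1), (1, 6, -2)
cycles differ ⇒ inequivalent

no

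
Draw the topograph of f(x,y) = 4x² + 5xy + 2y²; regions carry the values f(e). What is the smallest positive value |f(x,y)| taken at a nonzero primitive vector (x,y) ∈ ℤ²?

translate: b→-3 (≡5 mod 8), so (4,5,2)→(4,-3,1)
flip: (4,-3,1)→(1,3,4)
translate: b→1 (≡3 mod 2), so (1,3,4)→(1,1,2)
reduced (well bottom): (1,1,2) with a≤c, −a<b≤a
well minimum = a = 1

1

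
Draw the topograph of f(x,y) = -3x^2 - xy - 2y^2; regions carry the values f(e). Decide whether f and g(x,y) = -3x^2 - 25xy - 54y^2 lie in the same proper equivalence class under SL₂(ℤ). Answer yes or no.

D₁ = -23, D₂ = -23
f is negative-definite; reduce −f:
−f: flip: (3,1,2)→(2,-1,3)
−f: reduced (well bottom): (2,-1,3) with a≤c, −a<b≤a
flip sign back: reduced form of f is (-2,1,-3)
g is negative-definite; reduce −g:
−g: translate: b→1 (≡25 mod 6), so (3,25,54)→(3,1,2)
−g: flip: (3,1,2)→(2,-1,3)
−g: reduced (well bottom): (2,-1,3) with a≤c, −a<b≤a
flip sign back: reduced form of g is (-2,1,-3)
reduced forms (-2, 1, -3) vs (-2, 1, -3) ⇒ equivalent

yes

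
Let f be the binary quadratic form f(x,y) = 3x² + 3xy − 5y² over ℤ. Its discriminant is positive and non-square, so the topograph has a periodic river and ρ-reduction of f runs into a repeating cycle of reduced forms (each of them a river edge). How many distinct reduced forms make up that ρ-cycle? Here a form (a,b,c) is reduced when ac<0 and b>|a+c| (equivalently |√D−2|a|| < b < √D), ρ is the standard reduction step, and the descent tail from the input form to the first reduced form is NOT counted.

D = 69, ⌊√D⌋ = 8
river: ρ → (-5,7,1)
river: ρ → (1,7,-5)
river: ρ → (-5,3,3)
river: ρ → (3,3,-5)
ρ-cycle length = 4 (tail of 0 descent steps not counted)

4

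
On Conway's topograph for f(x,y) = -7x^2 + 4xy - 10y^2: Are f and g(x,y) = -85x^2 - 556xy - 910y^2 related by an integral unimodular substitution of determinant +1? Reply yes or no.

D₁ = -264, D₂ = -264
f is negative-definite; reduce −f:
−f: reduced (well bottom): (7,-4,10) with a≤c, −a<b≤a
flip sign back: reduced form of f is (-7,4,-10)
g is negative-definite; reduce −g:
−g: translate: b→46 (≡556 mod 170), so (85,556,910)→(85,46,7)
−g: flip: (85,46,7)→(7,-46,85)
−g: translate: b→-4 (≡-46 mod 14), so (7,-46,85)→(7,-4,10)
−g: reduced (well bottom): (7,-4,10) with a≤c, −a<b≤a
flip sign back: reduced form of g is (-7,4,-10)
reduced forms (-7, 4, -10) vs (-7, 4, -10) ⇒ equivalent

yes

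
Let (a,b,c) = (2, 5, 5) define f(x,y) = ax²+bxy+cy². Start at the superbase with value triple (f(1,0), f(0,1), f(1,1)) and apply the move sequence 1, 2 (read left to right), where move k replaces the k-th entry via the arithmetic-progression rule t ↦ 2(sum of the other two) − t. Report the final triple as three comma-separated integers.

start (2,5,12) = (f(1,0),f(0,1),f(1,1))
replace slot 1: 2·(5+12) − 2 = 32 → (32,5,12)
replace slot 2: 2·(32+12) − 5 = 83 → (32,83,12)

32,83,12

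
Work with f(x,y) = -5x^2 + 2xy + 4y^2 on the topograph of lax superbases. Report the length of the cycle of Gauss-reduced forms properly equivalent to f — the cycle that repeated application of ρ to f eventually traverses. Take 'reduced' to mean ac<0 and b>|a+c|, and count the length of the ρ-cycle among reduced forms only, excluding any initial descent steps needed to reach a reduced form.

D = 84, ⌊√D⌋ = 9
river: ρ → (4,6,-3)
river: ρ → (-3,6,4)
river: ρ → (4,2,-5)
river: ρ → (-5,8,1)
river: ρ → (1,8,-5)
river: ρ → (-5,2,4)
ρ-cycle length = 6 (tail of 0 descent steps not counted)

6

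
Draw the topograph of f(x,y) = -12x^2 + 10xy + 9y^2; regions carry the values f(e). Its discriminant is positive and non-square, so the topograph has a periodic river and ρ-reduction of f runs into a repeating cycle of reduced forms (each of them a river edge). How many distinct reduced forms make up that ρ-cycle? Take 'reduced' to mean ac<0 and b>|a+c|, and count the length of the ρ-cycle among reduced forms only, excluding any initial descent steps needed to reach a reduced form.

D = 532, ⌊√D⌋ = 23
river: ρ → (9,8,-13)
river: ρ → (-13,18,4)
river: ρ → (4,22,-3)
river: ρ → (-3,20,11)
river: ρ → (11,2,-12)
river: ρ → (-12,22,1)
river: ρ → (1,22,-12)
river: ρ → (-12,2,11)
river: ρ → (11,20,-3)
river: ρ → (-3,22,4)
river: ρ → (4,18,-13)
river: ρ → (-13,8,9)
river: ρ → (9,10,-12)
river: ρ → (-12,14,7)
river: ρ → (7,14,-12)
river: ρ → (-12,10,9)
ρ-cycle length = 16 (tail of 0 descent steps not counted)

16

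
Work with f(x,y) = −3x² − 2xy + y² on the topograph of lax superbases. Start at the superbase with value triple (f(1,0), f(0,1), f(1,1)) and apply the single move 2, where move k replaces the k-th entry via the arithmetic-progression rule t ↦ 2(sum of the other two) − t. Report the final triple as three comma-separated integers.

start (-3,1,-4) = (f(1,0),f(0,1),f(1,1))
replace slot 2: 2·((-3)+(-4)) − 1 = -15 → (-3,-15,-4)

-3,-15,-4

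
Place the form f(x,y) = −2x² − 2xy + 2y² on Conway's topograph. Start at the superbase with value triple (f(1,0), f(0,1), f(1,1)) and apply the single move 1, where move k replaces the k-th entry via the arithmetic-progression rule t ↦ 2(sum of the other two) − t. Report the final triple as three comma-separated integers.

start (-2,2,-2) = (f(1,0),f(0,1),f(1,1))
replace slot 1: 2·(2+(-2)) − (-2) = 2 → (2,2,-2)

2,2,-2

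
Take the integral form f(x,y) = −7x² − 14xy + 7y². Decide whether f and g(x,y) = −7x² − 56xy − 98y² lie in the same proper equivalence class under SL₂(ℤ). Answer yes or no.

D₁ = 392, D₂ = 392
river cycle of f (length 2): (7, 14, -7), (-7, 14, 7)
river cycle of g (length 2): (-7, 14, 7), (7, 14, -7)
cycles coincide ⇒ equivalent

yes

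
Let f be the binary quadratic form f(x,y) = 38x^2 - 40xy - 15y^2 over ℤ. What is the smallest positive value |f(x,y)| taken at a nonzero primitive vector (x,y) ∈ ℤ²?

descent: ρ → (-15,40,38)  [lands on river]
river: ρ → (38,36,-17)
river: ρ → (-17,32,42)
river: ρ → (42,52,-7)
river: ρ → (-7,60,10)
river: ρ → (10,60,-7)
river: ρ → (-7,52,42)
river: ρ → (42,32,-17)
river: ρ → (-17,36,38)
river: ρ → (38,40,-15)
river: ρ → (-15,50,23)
river: ρ → (23,42,-23)
river: ρ → (-23,50,15)
river: ρ → (15,40,-38)
river: ρ → (-38,36,17)
river: ρ → (17,32,-42)
river: ρ → (-42,52,7)
river: ρ → (7,60,-10)
river: ρ → (-10,60,7)
river: ρ → (7,52,-42)
river: ρ → (-42,32,17)
river: ρ → (17,36,-38)
river: ρ → (-38,40,15)
river: ρ → (15,50,-23)
river: ρ → (-23,42,23)
river: ρ → (23,50,-15)
closes: descent 1, river 26
min |a| on river = 7

7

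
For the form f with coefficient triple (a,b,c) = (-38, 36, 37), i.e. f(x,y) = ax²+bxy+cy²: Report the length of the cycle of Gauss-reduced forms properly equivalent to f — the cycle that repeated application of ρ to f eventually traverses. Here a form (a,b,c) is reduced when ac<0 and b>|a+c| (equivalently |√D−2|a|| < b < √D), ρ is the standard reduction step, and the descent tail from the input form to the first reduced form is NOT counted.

D = 6920, ⌊√D⌋ = 83
river: ρ → (37,38,-37)
river: ρ → (-37,36,38)
river: ρ → (38,40,-35)
river: ρ → (-35,30,43)
river: ρ → (43,56,-22)
river: ρ → (-22,76,13)
river: ρ → (13,80,-10)
river: ρ → (-10,80,13)
river: ρ → (13,76,-22)
river: ρ → (-22,56,43)
river: ρ → (43,30,-35)
river: ρ → (-35,40,38)
river: ρ → (38,36,-37)
river: ρ → (-37,38,37)
river: ρ → (37,36,-38)
river: ρ → (-38,40,35)
river: ρ → (35,30,-43)
river: ρ → (-43,56,22)
river: ρ → (22,76,-13)
river: ρ → (-13,80,10)
river: ρ → (10,80,-13)
river: ρ → (-13,76,22)
river: ρ → (22,56,-43)
river: ρ → (-43,30,35)
river: ρ → (35,40,-38)
river: ρ → (-38,36,37)
ρ-cycle length = 26 (tail of 0 descent steps not counted)

26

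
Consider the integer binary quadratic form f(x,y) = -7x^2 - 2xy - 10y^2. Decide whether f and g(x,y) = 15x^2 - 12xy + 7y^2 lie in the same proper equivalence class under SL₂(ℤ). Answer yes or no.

D₁ = -276, D₂ = -276
f is negative-definite; reduce −f:
−f: reduced (well bottom): (7,2,10) with a≤c, −a<b≤a
flip sign back: reduced form of f is (-7,-2,-10)
g: flip: (15,-12,7)→(7,12,15)
g: translate: b→-2 (≡12 mod 14), so (7,12,15)→(7,-2,10)
g: reduced (well bottom): (7,-2,10) with a≤c, −a<b≤a
reduced forms (-7, -2, -10) vs (7, -2, 10) ⇒ inequivalent

no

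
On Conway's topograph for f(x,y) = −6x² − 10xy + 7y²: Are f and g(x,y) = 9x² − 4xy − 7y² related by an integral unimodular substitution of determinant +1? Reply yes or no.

D₁ = 268, D₂ = 268
river cycle of f (length 10): (7, 10, -6), (-6, 14, 3), (3, 16, -1), (-1, 16, 3), (3, 14, -6), (-6, 10, 7), (7, 4, -9), (-9, 14, 2), (2, 14, -9), (-9, 4, 7)
river cycle of g (length 10): (-7, 4, 9), (9, 14, -2), (-2, 14, 9), (9, 4, -7), (-7, 10, 6), (6, 14, -3), (-3, 16, 1), (1, 16, -3), (-3, 14, 6), (6, 10, -7)
cycles differ ⇒ inequivalent

no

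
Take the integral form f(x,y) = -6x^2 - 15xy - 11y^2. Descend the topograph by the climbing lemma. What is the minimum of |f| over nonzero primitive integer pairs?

translate: b→3 (≡15 mod 12), so (6,15,11)→(6,3,2)
flip: (6,3,2)→(2,-3,6)
translate: b→1 (≡-3 mod 4), so (2,-3,6)→(2,1,5)
reduced (well bottom): (2,1,5) with a≤c, −a<b≤a
well minimum |f| = |-2| = 2 (negative-definite)

2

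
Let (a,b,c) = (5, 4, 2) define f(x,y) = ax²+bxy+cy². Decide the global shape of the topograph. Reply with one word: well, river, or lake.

D = b²−4ac = 4² − 4·5·2 = -24
D < 0 ⇒ definite ⇒ every region one sign ⇒ single well

well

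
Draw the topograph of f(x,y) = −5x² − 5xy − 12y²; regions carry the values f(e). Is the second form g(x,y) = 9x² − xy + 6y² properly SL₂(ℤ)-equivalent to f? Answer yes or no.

D₁ = -215, D₂ = -215
f is negative-definite; reduce −f:
−f: reduced (well bottom): (5,5,12) with a≤c, −a<b≤a
flip sign back: reduced form of f is (-5,-5,-12)
g: flip: (9,-1,6)→(6,1,9)
g: reduced (well bottom): (6,1,9) with a≤c, −a<b≤a
reduced forms (-5, -5, -12) vs (6, 1, 9) ⇒ inequivalent

no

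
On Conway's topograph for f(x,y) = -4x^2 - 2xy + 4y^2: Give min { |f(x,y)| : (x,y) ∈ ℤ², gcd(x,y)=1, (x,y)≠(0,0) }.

descent: ρ → (4,2,-4)  [lands on river]
river: ρ → (-4,6,2)
river: ρ → (2,6,-4)
river: ρ → (-4,2,4)
river: ρ → (4,6,-2)
river: ρ → (-2,6,4)
closes: descent 1, river 6
min |a| on river = 2

2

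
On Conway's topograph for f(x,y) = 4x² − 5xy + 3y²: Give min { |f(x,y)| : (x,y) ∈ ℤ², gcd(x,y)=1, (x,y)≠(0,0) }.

translate: b→3 (≡-5 mod 8), so (4,-5,3)→(4,3,2)
flip: (4,3,2)→(2,-3,4)
translate: b→1 (≡-3 mod 4), so (2,-3,4)→(2,1,3)
reduced (well bottom): (2,1,3) with a≤c, −a<b≤a
well minimum = a = 2

2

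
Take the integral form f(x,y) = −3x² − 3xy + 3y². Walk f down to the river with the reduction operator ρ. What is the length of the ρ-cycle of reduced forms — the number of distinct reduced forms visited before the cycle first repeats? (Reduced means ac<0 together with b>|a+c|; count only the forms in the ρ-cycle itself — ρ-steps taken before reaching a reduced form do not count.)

D = 45, ⌊√D⌋ = 6
descent: ρ → (3,3,-3)  [lands on river]
river: ρ → (-3,3,3)
ρ-cycle length = 2 (tail of 1 descent step not counted)

2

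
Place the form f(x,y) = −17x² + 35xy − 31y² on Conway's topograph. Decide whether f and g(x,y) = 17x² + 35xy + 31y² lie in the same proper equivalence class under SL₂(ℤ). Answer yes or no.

D₁ = -883, D₂ = -883
f is negative-definite; reduce −f:
−f: translate: b→-1 (≡-35 mod 34), so (17,-35,31)→(17,-1,13)
−f: flip: (17,-1,13)→(13,1,17)
−f: reduced (well bottom): (13,1,17) with a≤c, −a<b≤a
flip sign back: reduced form of f is (-13,-1,-17)
g: translate: b→1 (≡35 mod 34), so (17,35,31)→(17,1,13)
g: flip: (17,1,13)→(13,-1,17)
g: reduced (well bottom): (13,-1,17) with a≤c, −a<b≤a
reduced forms (-13, -1, -17) vs (13, -1, 17) ⇒ inequivalent

no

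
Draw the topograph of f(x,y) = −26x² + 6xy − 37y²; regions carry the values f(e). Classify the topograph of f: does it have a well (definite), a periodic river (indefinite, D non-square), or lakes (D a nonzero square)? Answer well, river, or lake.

D = b²−4ac = 6² − 4·(-26)·(-37) = -3812
D < 0 ⇒ definite ⇒ every region one sign ⇒ single well

well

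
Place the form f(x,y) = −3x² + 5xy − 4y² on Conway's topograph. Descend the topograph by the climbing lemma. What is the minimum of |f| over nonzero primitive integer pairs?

translate: b→1 (≡-5 mod 6), so (3,-5,4)→(3,1,2)
flip: (3,1,2)→(2,-1,3)
reduced (well bottom): (2,-1,3) with a≤c, −a<b≤a
well minimum |f| = |-2| = 2 (negative-definite)

2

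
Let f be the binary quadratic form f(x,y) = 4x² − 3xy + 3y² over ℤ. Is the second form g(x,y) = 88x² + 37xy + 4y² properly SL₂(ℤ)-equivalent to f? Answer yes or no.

D₁ = -39, D₂ = -39
f: flip: (4,-3,3)→(3,3,4)
f: reduced (well bottom): (3,3,4) with a≤c, −a<b≤a
g: flip: (88,37,4)→(4,-37,88)
g: translate: b→3 (≡-37 mod 8), so (4,-37,88)→(4,3,3)
g: flip: (4,3,3)→(3,-3,4)
g: translate: b→3 (≡-3 mod 6), so (3,-3,4)→(3,3,4)
g: reduced (well bottom): (3,3,4) with a≤c, −a<b≤a
reduced forms (3, 3, 4) vs (3, 3, 4) ⇒ equivalent

yes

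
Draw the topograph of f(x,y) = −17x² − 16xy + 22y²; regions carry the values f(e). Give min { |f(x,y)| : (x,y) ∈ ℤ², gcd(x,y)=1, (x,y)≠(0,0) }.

descent: ρ → (22,16,-17)  [lands on river]
river: ρ → (-17,18,21)
river: ρ → (21,24,-14)
river: ρ → (-14,32,13)
river: ρ → (13,20,-26)
river: ρ → (-26,32,7)
river: ρ → (7,38,-11)
river: ρ → (-11,28,22)
closes: descent 1, river 8
min |a| on river = 7

7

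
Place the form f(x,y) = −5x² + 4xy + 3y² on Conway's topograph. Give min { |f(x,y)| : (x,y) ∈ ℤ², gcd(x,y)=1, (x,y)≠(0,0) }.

river: ρ → (3,8,-1)
river: ρ → (-1,8,3)
river: ρ → (3,4,-5)
river: ρ → (-5,6,2)
river: ρ → (2,6,-5)
river: ρ → (-5,4,3)
closes: descent 0, river 6
min |a| on river = 1

1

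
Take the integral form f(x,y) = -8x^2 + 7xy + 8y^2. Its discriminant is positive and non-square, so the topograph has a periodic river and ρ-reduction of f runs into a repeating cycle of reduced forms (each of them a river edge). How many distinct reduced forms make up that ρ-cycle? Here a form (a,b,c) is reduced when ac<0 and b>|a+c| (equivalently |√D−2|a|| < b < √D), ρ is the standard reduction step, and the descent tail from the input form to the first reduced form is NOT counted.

D = 305, ⌊√D⌋ = 17
river: ρ → (8,9,-7)
river: ρ → (-7,5,10)
river: ρ → (10,15,-2)
river: ρ → (-2,17,2)
river: ρ → (2,15,-10)
river: ρ → (-10,5,7)
river: ρ → (7,9,-8)
river: ρ → (-8,7,8)
ρ-cycle length = 8 (tail of 0 descent steps not counted)

8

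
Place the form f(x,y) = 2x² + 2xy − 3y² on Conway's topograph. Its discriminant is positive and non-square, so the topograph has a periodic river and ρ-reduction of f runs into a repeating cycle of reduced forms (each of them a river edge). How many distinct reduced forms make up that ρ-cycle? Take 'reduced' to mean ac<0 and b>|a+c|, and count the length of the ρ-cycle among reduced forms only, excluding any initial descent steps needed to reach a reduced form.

D = 28, ⌊√D⌋ = 5
river: ρ → (-3,4,1)
river: ρ → (1,4,-3)
river: ρ → (-3,2,2)
river: ρ → (2,2,-3)
ρ-cycle length = 4 (tail of 0 descent steps not counted)

4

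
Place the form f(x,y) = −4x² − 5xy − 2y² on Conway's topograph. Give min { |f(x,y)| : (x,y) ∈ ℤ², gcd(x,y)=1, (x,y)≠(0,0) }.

translate: b→-3 (≡5 mod 8), so (4,5,2)→(4,-3,1)
flip: (4,-3,1)→(1,3,4)
translate: b→1 (≡3 mod 2), so (1,3,4)→(1,1,2)
reduced (well bottom): (1,1,2) with a≤c, −a<b≤a
well minimum |f| = |-1| = 1 (negative-definite)

1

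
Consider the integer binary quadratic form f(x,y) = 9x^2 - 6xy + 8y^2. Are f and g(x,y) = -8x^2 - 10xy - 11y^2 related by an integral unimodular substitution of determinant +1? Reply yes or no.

D₁ = -252, D₂ = -252
f: flip: (9,-6,8)→(8,6,9)
f: reduced (well bottom): (8,6,9) with a≤c, −a<b≤a
g is negative-definite; reduce −g:
−g: translate: b→-6 (≡10 mod 16), so (8,10,11)→(8,-6,9)
−g: reduced (well bottom): (8,-6,9) with a≤c, −a<b≤a
flip sign back: reduced form of g is (-8,6,-9)
reduced forms (8, 6, 9) vs (-8, 6, -9) ⇒ inequivalent

no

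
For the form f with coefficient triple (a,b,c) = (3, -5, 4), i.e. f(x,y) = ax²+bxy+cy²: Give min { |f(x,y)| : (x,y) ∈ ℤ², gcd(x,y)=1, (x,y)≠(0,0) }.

translate: b→1 (≡-5 mod 6), so (3,-5,4)→(3,1,2)
flip: (3,1,2)→(2,-1,3)
reduced (well bottom): (2,-1,3) with a≤c, −a<b≤a
well minimum = a = 2

2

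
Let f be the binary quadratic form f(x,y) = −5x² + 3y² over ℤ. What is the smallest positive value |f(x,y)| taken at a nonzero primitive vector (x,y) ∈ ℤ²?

descent: ρ → (3,6,-2)  [lands on river]
river: ρ → (-2,6,3)
closes: descent 1, river 2
min |a| on river = 2

2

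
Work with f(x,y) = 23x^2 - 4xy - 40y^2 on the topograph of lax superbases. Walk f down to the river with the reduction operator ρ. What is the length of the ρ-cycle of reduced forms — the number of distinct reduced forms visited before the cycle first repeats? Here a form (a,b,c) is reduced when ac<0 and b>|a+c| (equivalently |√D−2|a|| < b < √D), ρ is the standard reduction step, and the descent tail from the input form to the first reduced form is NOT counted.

D = 3696, ⌊√D⌋ = 60
descent: ρ → (-40,4,23)
descent: ρ → (23,42,-21)  [lands on river]
river: ρ → (-21,42,23)
river: ρ → (23,50,-13)
river: ρ → (-13,54,15)
river: ρ → (15,36,-40)
river: ρ → (-40,44,11)
river: ρ → (11,44,-40)
river: ρ → (-40,36,15)
river: ρ → (15,54,-13)
river: ρ → (-13,50,23)
ρ-cycle length = 10 (tail of 2 descent steps not counted)

10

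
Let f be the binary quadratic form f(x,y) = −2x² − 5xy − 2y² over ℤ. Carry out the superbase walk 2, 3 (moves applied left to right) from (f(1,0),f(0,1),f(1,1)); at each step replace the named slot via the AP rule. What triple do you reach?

start (-2,-2,-9) = (f(1,0),f(0,1),f(1,1))
replace slot 2: 2·((-2)+(-9)) − (-2) = -20 → (-2,-20,-9)
replace slot 3: 2·((-2)+(-20)) − (-9) = -35 → (-2,-20,-35)

-2,-20,-35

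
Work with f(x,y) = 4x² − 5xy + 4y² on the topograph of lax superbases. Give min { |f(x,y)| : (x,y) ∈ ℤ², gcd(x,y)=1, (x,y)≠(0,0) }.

translate: b→3 (≡-5 mod 8), so (4,-5,4)→(4,3,3)
flip: (4,3,3)→(3,-3,4)
translate: b→3 (≡-3 mod 6), so (3,-3,4)→(3,3,4)
reduced (well bottom): (3,3,4) with a≤c, −a<b≤a
well minimum = a = 3

3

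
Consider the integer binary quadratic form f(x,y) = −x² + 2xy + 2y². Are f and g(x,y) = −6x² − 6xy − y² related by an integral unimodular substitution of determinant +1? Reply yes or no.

D₁ = 12, D₂ = 12
river cycle of f (length 2): (2, 2, -1), (-1, 2, 2)
river cycle of g (length 2): (-1, 2, 2), (2, 2, -1)
cycles coincide ⇒ equivalent

yes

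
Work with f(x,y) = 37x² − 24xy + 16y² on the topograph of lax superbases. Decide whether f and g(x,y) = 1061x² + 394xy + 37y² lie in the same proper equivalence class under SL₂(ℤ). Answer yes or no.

D₁ = -1792, D₂ = -1792
f: flip: (37,-24,16)→(16,24,37)
f: translate: b→-8 (≡24 mod 32), so (16,24,37)→(16,-8,29)
f: reduced (well bottom): (16,-8,29) with a≤c, −a<b≤a
g: flip: (1061,394,37)→(37,-394,1061)
g: translate: b→-24 (≡-394 mod 74), so (37,-394,1061)→(37,-24,16)
g: flip: (37,-24,16)→(16,24,37)
g: translate: b→-8 (≡24 mod 32), so (16,24,37)→(16,-8,29)
g: reduced (well bottom): (16,-8,29) with a≤c, −a<b≤a
reduced forms (16, -8, 29) vs (16, -8, 29) ⇒ equivalent

yes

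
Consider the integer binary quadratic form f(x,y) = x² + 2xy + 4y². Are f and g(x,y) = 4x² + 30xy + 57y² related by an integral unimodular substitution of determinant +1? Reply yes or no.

D₁ = -12, D₂ = -12
f: translate: b→0 (≡2 mod 2), so (1,2,4)→(1,0,3)
f: reduced (well bottom): (1,0,3) with a≤c, −a<b≤a
g: translate: b→-2 (≡30 mod 8), so (4,30,57)→(4,-2,1)
g: flip: (4,-2,1)→(1,2,4)
g: translate: b→0 (≡2 mod 2), so (1,2,4)→(1,0,3)
g: reduced (well bottom): (1,0,3) with a≤c, −a<b≤a
reduced forms (1, 0, 3) vs (1, 0, 3) ⇒ equivalent

yes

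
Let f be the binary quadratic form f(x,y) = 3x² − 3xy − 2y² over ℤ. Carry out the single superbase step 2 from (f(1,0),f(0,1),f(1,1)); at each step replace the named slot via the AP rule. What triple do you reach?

start (3,-2,-2) = (f(1,0),f(0,1),f(1,1))
replace slot 2: 2·(3+(-2)) − (-2) = 4 → (3,4,-2)

3,4,-2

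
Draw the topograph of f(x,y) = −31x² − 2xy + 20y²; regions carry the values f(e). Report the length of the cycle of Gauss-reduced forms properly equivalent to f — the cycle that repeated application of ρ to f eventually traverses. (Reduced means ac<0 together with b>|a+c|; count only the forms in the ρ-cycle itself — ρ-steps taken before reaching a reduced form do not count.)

D = 2484, ⌊√D⌋ = 49
descent: ρ → (20,42,-9)  [lands on river]
river: ρ → (-9,48,5)
river: ρ → (5,42,-36)
river: ρ → (-36,30,11)
river: ρ → (11,36,-27)
river: ρ → (-27,18,20)
river: ρ → (20,22,-25)
river: ρ → (-25,28,17)
river: ρ → (17,40,-13)
river: ρ → (-13,38,20)
ρ-cycle length = 10 (tail of 1 descent step not counted)

10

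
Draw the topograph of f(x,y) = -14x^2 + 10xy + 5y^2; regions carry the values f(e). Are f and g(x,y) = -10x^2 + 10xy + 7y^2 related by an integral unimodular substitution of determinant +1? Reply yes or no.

D₁ = 380, D₂ = 380
river cycle of f (length 4): (5, 10, -14), (-14, 18, 1), (1, 18, -14), (-14, 10, 5)
river cycle of g (length 4): (7, 18, -2), (-2, 18, 7), (7, 10, -10), (-10, 10, 7)
cycles differ ⇒ inequivalent

no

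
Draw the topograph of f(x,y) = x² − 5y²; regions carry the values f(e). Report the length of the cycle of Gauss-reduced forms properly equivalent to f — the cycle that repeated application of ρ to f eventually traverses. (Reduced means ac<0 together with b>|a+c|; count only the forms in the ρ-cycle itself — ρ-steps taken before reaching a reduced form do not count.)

D = 20, ⌊√D⌋ = 4
descent: ρ → (-5,0,1)
descent: ρ → (1,4,-1)  [lands on river]
river: ρ → (-1,4,1)
ρ-cycle length = 2 (tail of 2 descent steps not counted)

2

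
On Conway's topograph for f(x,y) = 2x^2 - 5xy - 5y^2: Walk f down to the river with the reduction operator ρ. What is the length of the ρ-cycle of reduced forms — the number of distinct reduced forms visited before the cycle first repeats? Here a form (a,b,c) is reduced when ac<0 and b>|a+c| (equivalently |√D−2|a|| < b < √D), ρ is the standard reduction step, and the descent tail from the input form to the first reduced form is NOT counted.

D = 65, ⌊√D⌋ = 8
descent: ρ → (-5,5,2)  [lands on river]
river: ρ → (2,7,-2)
river: ρ → (-2,5,5)
river: ρ → (5,5,-2)
river: ρ → (-2,7,2)
river: ρ → (2,5,-5)
ρ-cycle length = 6 (tail of 1 descent step not counted)

6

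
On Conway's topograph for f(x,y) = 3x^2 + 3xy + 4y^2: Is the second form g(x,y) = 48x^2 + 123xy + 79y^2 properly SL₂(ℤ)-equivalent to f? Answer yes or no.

D₁ = -39, D₂ = -39
f: reduced (well bottom): (3,3,4) with a≤c, −a<b≤a
g: translate: b→27 (≡123 mod 96), so (48,123,79)→(48,27,4)
g: flip: (48,27,4)→(4,-27,48)
g: translate: b→-3 (≡-27 mod 8), so (4,-27,48)→(4,-3,3)
g: flip: (4,-3,3)→(3,3,4)
g: reduced (well bottom): (3,3,4) with a≤c, −a<b≤a
reduced forms (3, 3, 4) vs (3, 3, 4) ⇒ equivalent

yes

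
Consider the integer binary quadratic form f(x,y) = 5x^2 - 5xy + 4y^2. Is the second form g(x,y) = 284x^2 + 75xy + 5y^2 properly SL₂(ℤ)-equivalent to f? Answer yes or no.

D₁ = -55, D₂ = -55
f: translate: b→5 (≡-5 mod 10), so (5,-5,4)→(5,5,4)
f: flip: (5,5,4)→(4,-5,5)
f: translate: b→3 (≡-5 mod 8), so (4,-5,5)→(4,3,4)
f: reduced (well bottom): (4,3,4) with a≤c, −a<b≤a
g: flip: (284,75,5)→(5,-75,284)
g: translate: b→5 (≡-75 mod 10), so (5,-75,284)→(5,5,4)
g: flip: (5,5,4)→(4,-5,5)
g: translate: b→3 (≡-5 mod 8), so (4,-5,5)→(4,3,4)
g: reduced (well bottom): (4,3,4) with a≤c, −a<b≤a
reduced forms (4, 3, 4) vs (4, 3, 4) ⇒ equivalent

yes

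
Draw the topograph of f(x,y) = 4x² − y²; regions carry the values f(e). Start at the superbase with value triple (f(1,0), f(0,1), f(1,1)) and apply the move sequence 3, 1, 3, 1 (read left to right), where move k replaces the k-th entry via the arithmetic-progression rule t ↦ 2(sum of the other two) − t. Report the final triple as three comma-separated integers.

start (4,-1,3) = (f(1,0),f(0,1),f(1,1))
replace slot 3: 2·(4+(-1)) − 3 = 3 → (4,-1,3)
replace slot 1: 2·((-1)+3) − 4 = 0 → (0,-1,3)
replace slot 3: 2·(0+(-1)) − 3 = -5 → (0,-1,-5)
replace slot 1: 2·((-1)+(-5)) − 0 = -12 → (-12,-1,-5)

-12,-1,-5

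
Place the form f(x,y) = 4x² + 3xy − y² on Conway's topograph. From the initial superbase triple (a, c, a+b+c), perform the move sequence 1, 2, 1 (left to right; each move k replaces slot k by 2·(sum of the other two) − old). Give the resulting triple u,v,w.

start (4,-1,6) = (f(1,0),f(0,1),f(1,1))
replace slot 1: 2·((-1)+6) − 4 = 6 → (6,-1,6)
replace slot 2: 2·(6+6) − (-1) = 25 → (6,25,6)
replace slot 1: 2·(25+6) − 6 = 56 → (56,25,6)

56,25,6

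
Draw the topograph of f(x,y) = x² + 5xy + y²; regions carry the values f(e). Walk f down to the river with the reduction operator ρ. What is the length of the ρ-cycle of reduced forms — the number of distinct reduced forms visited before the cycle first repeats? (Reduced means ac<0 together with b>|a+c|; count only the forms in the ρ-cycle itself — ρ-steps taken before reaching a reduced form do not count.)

D = 21, ⌊√D⌋ = 4
descent: ρ → (1,3,-3)  [lands on river]
river: ρ → (-3,3,1)
ρ-cycle length = 2 (tail of 1 descent step not counted)

2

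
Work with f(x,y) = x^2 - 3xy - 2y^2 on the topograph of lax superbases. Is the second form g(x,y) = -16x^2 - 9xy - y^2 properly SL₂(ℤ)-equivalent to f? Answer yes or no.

D₁ = 17, D₂ = 17
river cycle of f (length 6): (-2, 3, 1), (1, 3, -2), (-2, 1, 2), (2, 3, -1), (-1, 3, 2), (2, 1, -2)
river cycle of g (length 6): (-1, 3, 2), (2, 1, -2), (-2, 3, 1), (1, 3, -2), (-2, 1, 2), (2, 3, -1)
cycles coincide ⇒ equivalent

yes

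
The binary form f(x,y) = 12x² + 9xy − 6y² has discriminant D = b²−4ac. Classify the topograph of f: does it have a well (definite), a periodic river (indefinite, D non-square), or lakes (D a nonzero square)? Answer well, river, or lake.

D = b²−4ac = 9² − 4·12·(-6) = 369
D > 0 non-square ⇒ indefinite ⇒ periodic river

river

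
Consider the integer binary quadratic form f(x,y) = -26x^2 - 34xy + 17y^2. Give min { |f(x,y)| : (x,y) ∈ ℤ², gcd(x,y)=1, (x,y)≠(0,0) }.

descent: ρ → (17,34,-26)  [lands on river]
river: ρ → (-26,18,25)
river: ρ → (25,32,-19)
river: ρ → (-19,44,13)
river: ρ → (13,34,-34)
river: ρ → (-34,34,13)
river: ρ → (13,44,-19)
river: ρ → (-19,32,25)
river: ρ → (25,18,-26)
river: ρ → (-26,34,17)
closes: descent 1, river 10
min |a| on river = 13

13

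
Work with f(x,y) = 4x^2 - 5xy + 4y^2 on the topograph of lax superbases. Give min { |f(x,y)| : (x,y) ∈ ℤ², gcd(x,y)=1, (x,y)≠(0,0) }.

translate: b→3 (≡-5 mod 8), so (4,-5,4)→(4,3,3)
flip: (4,3,3)→(3,-3,4)
translate: b→3 (≡-3 mod 6), so (3,-3,4)→(3,3,4)
reduced (well bottom): (3,3,4) with a≤c, −a<b≤a
well minimum = a = 3

3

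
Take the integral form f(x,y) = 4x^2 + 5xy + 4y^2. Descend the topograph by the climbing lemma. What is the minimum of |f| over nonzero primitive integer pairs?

translate: b→-3 (≡5 mod 8), so (4,5,4)→(4,-3,3)
flip: (4,-3,3)→(3,3,4)
reduced (well bottom): (3,3,4) with a≤c, −a<b≤a
well minimum = a = 3

3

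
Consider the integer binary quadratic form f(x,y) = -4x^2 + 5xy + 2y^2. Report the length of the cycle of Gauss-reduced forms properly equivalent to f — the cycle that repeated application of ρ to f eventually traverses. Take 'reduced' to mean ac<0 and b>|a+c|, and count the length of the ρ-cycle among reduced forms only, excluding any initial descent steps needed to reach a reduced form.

D = 57, ⌊√D⌋ = 7
river: ρ → (2,7,-1)
river: ρ → (-1,7,2)
river: ρ → (2,5,-4)
river: ρ → (-4,3,3)
river: ρ → (3,3,-4)
river: ρ → (-4,5,2)
ρ-cycle length = 6 (tail of 0 descent steps not counted)

6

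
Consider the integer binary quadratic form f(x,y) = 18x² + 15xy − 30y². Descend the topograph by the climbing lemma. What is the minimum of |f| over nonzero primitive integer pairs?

river: ρ → (-30,45,3)
river: ρ → (3,45,-30)
river: ρ → (-30,15,18)
river: ρ → (18,21,-27)
river: ρ → (-27,33,12)
river: ρ → (12,39,-18)
river: ρ → (-18,33,18)
river: ρ → (18,39,-12)
river: ρ → (-12,33,27)
river: ρ → (27,21,-18)
river: ρ → (-18,15,30)
river: ρ → (30,45,-3)
river: ρ → (-3,45,30)
river: ρ → (30,15,-18)
river: ρ → (-18,21,27)
river: ρ → (27,33,-12)
river: ρ → (-12,39,18)
river: ρ → (18,33,-18)
river: ρ → (-18,39,12)
river: ρ → (12,33,-27)
river: ρ → (-27,21,18)
river: ρ → (18,15,-30)
closes: descent 0, river 22
min |a| on river = 3

3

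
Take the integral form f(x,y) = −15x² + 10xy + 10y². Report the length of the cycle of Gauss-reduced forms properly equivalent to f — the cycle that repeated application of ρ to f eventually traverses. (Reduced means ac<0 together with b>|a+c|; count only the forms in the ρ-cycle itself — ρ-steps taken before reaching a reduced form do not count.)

D = 700, ⌊√D⌋ = 26
river: ρ → (10,10,-15)
river: ρ → (-15,20,5)
river: ρ → (5,20,-15)
river: ρ → (-15,10,10)
ρ-cycle length = 4 (tail of 0 descent steps not counted)

4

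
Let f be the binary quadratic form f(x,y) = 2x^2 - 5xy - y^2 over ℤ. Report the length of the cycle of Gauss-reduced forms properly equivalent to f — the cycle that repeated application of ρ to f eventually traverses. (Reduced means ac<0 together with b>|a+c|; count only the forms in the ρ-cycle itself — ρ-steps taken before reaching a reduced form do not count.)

D = 33, ⌊√D⌋ = 5
descent: ρ → (-1,5,2)  [lands on river]
river: ρ → (2,3,-3)
river: ρ → (-3,3,2)
river: ρ → (2,5,-1)
ρ-cycle length = 4 (tail of 1 descent step not counted)

4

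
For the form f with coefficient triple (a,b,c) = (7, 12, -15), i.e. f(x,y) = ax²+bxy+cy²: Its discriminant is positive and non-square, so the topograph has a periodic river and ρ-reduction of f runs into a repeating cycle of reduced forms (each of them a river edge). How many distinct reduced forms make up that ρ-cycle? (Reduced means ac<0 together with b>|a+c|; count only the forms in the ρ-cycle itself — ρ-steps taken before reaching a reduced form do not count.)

D = 564, ⌊√D⌋ = 23
river: ρ → (-15,18,4)
river: ρ → (4,22,-5)
river: ρ → (-5,18,12)
river: ρ → (12,6,-11)
river: ρ → (-11,16,7)
river: ρ → (7,12,-15)
ρ-cycle length = 6 (tail of 0 descent steps not counted)

6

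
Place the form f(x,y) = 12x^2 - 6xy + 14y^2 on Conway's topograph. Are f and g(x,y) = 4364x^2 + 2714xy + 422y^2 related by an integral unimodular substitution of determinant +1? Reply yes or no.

D₁ = -636, D₂ = -636
f: reduced (well bottom): (12,-6,14) with a≤c, −a<b≤a
g: flip: (4364,2714,422)→(422,-2714,4364)
g: translate: b→-182 (≡-2714 mod 844), so (422,-2714,4364)→(422,-182,20)
g: flip: (422,-182,20)→(20,182,422)
g: translate: b→-18 (≡182 mod 40), so (20,182,422)→(20,-18,12)
g: flip: (20,-18,12)→(12,18,20)
g: translate: b→-6 (≡18 mod 24), so (12,18,20)→(12,-6,14)
g: reduced (well bottom): (12,-6,14) with a≤c, −a<b≤a
reduced forms (12, -6, 14) vs (12, -6, 14) ⇒ equivalent

yes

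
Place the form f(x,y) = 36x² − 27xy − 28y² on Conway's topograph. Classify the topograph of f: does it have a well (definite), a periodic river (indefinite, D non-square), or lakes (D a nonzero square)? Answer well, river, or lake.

D = b²−4ac = (-27)² − 4·36·(-28) = 4761
D = 69² is a perfect square ⇒ form factors over ℤ ⇒ lakes

lake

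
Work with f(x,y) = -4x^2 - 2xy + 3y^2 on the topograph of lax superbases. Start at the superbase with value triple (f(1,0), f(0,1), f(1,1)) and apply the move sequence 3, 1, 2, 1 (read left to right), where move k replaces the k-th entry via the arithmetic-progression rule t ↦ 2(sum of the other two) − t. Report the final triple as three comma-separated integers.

start (-4,3,-3) = (f(1,0),f(0,1),f(1,1))
replace slot 3: 2·((-4)+3) − (-3) = 1 → (-4,3,1)
replace slot 1: 2·(3+1) − (-4) = 12 → (12,3,1)
replace slot 2: 2·(12+1) − 3 = 23 → (12,23,1)
replace slot 1: 2·(23+1) − 12 = 36 → (36,23,1)

36,23,1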